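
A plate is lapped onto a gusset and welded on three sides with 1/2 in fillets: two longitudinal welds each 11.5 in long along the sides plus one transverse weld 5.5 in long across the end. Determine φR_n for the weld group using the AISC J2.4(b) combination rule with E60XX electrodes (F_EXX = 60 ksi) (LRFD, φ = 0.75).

t_e = 0.707 × 0.5 = 0.3535 in.
R_nwl = 0.6 × 60 × 0.3535 × 23 = 292.7 kip (longitudinal, 2 welds).
R_nwt = 0.6 × 60 × 0.3535 × 5.5 = 69.99 kip (transverse, base value).
(i) R_nwl + R_nwt = 362.7 kip; (ii) 0.85 R_nwl + 1.5 R_nwt = 353.8 kip.
R_n = max = 362.7 kip [governs: (i)]; φR_n = 272 kip.

φR_n ≈ 272 kip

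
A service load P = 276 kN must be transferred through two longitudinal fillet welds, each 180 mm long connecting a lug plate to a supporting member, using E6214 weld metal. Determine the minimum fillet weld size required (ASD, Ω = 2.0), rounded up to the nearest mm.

E62XX → F_EXX = 620 MPa.
Total weld length L = 360 mm.
Required throat t_e = P × Ω / (0.6 F_EXX × L) = 276 × 2.0 / (0.6 × 620 × 360 × 10⁻³) = 4.122 mm.
Required leg w = t_e / 0.707 = 5.83 mm → use 6 mm.

w = 6 mm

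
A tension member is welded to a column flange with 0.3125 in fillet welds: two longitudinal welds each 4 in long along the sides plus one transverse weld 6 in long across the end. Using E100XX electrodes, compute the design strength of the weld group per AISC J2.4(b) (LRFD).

E100XX → F_EXX = 100 ksi.
t_e = 0.707 × 0.3125 = 0.2209 in.
R_nwl = 0.6 × 100 × 0.2209 × 8 = 106 kip (longitudinal, 2 welds).
R_nwt = 0.6 × 100 × 0.2209 × 6 = 79.54 kip (transverse, base value).
(i) R_nwl + R_nwt = 185.6 kip; (ii) 0.85 R_nwl + 1.5 R_nwt = 209.4 kip.
R_n = max = 209.4 kip [governs: (ii)]; φR_n = 157.1 kip.

φR_n ≈ 157 kip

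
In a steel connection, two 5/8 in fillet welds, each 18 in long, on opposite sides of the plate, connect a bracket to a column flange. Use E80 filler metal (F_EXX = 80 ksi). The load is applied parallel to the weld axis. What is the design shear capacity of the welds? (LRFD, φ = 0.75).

Effective throat t_e = 0.707 × 0.625 = 0.4419 in.
Total length L = 36 in; A_we = 0.4419 × 36 = 15.91 in².
F_nw = 0.6 F_EXX = 0.6 × 80 = 48 ksi.
φR_n = 0.75 × 48 × 15.91 = 572.7 kips.

φR_n ≈ 573 kips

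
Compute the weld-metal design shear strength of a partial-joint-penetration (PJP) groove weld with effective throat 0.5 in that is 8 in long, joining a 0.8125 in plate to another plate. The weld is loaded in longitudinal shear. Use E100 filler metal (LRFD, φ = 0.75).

φR_n ≈ 180 kip

E100XX → F_EXX = 100 ksi.
Effective throat (given) t_e = 0.5 in.
A_we = 0.5 × 8 = 4 in².
F_nw = 0.6 F_EXX = 60 ksi.
φR_n = 0.75 × 60 × 4 = 180 kip.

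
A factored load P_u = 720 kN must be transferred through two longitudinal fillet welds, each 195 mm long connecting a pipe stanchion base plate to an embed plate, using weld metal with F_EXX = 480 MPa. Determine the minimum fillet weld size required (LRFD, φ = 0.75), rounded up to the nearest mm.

Total weld length L = 390 mm.
Required throat t_e = P_u / (φ × 0.6 F_EXX × L) = 720 / (0.75 × 0.6 × 480 × 390 × 10⁻³) = 8.547 mm.
Required leg w = t_e / 0.707 = 12.09 mm → use 13 mm.

w = 13 mm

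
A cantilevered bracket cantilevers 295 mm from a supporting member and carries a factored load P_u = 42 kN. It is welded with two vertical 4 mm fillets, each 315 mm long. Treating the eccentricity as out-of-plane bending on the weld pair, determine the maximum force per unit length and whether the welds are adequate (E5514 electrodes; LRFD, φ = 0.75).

E55XX → F_EXX = 550 MPa.
L_w = 2 × 315 = 630 mm; section modulus (unit throat) S = 2 × L²/6 = 33080 mm².
Direct shear f_v = P/L_w = 42×10³/630 = 66.67 N/mm.
Moment M = P × e = 42×10³ × 295 = 12390000 N·mm; bending f_b = M/S = 374.6 N/mm.
f_max = √(f_v² + f_b²) = √(66.67² + 374.6²) = 380.5 N/mm.
φr_n = 0.75 × 0.6 × 550 × (0.707 × 4) = 699.9 N/mm → adequate.

f_max ≈ 380 N/mm; adequate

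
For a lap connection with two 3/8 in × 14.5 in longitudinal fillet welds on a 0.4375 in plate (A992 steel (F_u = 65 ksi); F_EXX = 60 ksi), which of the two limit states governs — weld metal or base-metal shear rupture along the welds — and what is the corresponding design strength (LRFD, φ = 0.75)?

φR_n ≈ 208 kips (weld metal governs)

t_e = 0.707 × 0.375 = 0.2651 in; L = 29 in.
Weld metal: φR_n = 0.75 × 0.6 × 60 × 0.2651 × 29 = 207.6 kips.
Base metal (shear rupture): φR_n = 0.75 × 0.6 × 65 × 0.4375 × 29 = 371.1 kips.
Governing: weld metal.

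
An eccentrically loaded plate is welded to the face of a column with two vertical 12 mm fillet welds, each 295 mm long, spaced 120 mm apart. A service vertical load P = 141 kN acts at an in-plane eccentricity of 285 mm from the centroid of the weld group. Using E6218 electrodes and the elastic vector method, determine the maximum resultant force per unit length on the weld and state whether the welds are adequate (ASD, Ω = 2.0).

f_max ≈ 1110 N/mm; adequate

E62XX → F_EXX = 620 MPa.
Total weld length L_w = 590 mm. Treat welds as unit-width lines.
Polar moment about centroid: J = 2[d³/12 + d(b/2)²] = 2[295³/12 + 295×60²] = 6403000 mm³.
Direct shear f_v = P/L_w = 141×10³ / 590 = 239 N/mm (vertical).
Torsion M = P·e = 141×10³ × 285 = 40185000 N·mm.
Critical point at (x, y) = (60, 147.5) from centroid. f_tx = M·y/J = 925.7 N/mm; f_ty = M·x/J = 376.6 N/mm.
Resultant f_max = √[f_tx² + (f_v + f_ty)²] = √[925.7² + (239 + 376.6)²] = 1112 N/mm.
Capacity per unit length: r_n/Ω = (1/2.0) × 0.6 × 620 × (0.707 × 12) = 1578 N/mm.
1112 ≤ 1578 → adequate.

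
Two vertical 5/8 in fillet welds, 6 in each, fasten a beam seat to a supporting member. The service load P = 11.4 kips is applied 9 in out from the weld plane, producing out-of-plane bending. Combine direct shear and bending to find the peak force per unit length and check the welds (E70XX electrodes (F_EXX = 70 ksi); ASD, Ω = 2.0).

L_w = 2 × 6 = 12 in; section modulus (unit throat) S = 2 × L²/6 = 12 in².
Direct shear f_v = P/L_w = 11.4/12 = 0.95 kip/in.
Moment M = P × e = 11.4 × 9 = 102.6 kip·in; bending f_b = M/S = 8.55 kip/in.
f_max = √(f_v² + f_b²) = √(0.95² + 8.55²) = 8.603 kip/in.
r_n/Ω = (1/2.0) × 0.6 × 70 × (0.707 × 0.625) = 9.279 kip/in → adequate.

f_max ≈ 8.6 kip/in; adequate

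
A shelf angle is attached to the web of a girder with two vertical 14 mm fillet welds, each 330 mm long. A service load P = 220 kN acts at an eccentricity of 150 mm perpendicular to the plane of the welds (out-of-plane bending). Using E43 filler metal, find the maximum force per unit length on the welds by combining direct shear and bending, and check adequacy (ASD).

f_max ≈ 968 N/mm; adequate

E43XX → F_EXX = 430 MPa.
L_w = 2 × 330 = 660 mm; section modulus (unit throat) S = 2 × L²/6 = 36300 mm².
Direct shear f_v = P/L_w = 220×10³/660 = 333.3 N/mm.
Moment M = P × e = 220×10³ × 150 = 33000000 N·mm; bending f_b = M/S = 909.1 N/mm.
f_max = √(f_v² + f_b²) = √(333.3² + 909.1²) = 968.3 N/mm.
r_n/Ω = (1/2.0) × 0.6 × 430 × (0.707 × 14) = 1277 N/mm → adequate.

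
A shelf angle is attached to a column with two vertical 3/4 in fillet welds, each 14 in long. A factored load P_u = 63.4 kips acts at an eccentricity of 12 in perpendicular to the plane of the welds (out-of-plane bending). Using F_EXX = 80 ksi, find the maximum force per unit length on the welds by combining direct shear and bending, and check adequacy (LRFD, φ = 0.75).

L_w = 2 × 14 = 28 in; section modulus (unit throat) S = 2 × L²/6 = 65.33 in².
Direct shear f_v = P/L_w = 63.4/28 = 2.264 kip/in.
Moment M = P × e = 63.4 × 12 = 760.8 kip·in; bending f_b = M/S = 11.64 kip/in.
f_max = √(f_v² + f_b²) = √(2.264² + 11.64²) = 11.86 kip/in.
φr_n = 0.75 × 0.6 × 80 × (0.707 × 0.75) = 19.09 kip/in → adequate.

f_max ≈ 11.9 kip/in; adequate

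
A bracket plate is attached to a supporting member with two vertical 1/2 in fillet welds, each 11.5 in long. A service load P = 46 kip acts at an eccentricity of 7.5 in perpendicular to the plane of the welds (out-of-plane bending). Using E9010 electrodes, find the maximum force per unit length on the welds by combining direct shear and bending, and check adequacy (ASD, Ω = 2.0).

E90XX → F_EXX = 90 ksi.
L_w = 2 × 11.5 = 23 in; section modulus (unit throat) S = 2 × L²/6 = 44.08 in².
Direct shear f_v = P/L_w = 46/23 = 2 kip/in.
Moment M = P × e = 46 × 7.5 = 345 kip·in; bending f_b = M/S = 7.826 kip/in.
f_max = √(f_v² + f_b²) = √(2² + 7.826²) = 8.078 kip/in.
r_n/Ω = (1/2.0) × 0.6 × 90 × (0.707 × 0.5) = 9.544 kip/in → adequate.

f_max ≈ 8.08 kip/in; adequate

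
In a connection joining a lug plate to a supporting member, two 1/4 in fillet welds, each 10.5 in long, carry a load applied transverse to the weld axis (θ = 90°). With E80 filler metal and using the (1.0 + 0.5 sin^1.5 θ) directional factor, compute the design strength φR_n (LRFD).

E80XX → F_EXX = 80 ksi.
t_e = 0.707 × 0.25 = 0.1767 in; A_we = 0.1767 × 21 = 3.712 in².
Directional factor: 1.0 + 0.5 sin^1.5(90°) = 1.5.
F_nw = 0.6 × 80 × 1.5 = 72 ksi.
φR_n = 0.75 × 72 × 3.712 = 200.4 kips.

φR_n ≈ 200 kips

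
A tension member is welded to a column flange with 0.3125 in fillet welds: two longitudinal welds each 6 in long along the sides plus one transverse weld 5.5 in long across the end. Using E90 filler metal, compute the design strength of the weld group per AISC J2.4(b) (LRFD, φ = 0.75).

φR_n ≈ 165 kips

E90XX → F_EXX = 90 ksi.
t_e = 0.707 × 0.3125 = 0.2209 in.
R_nwl = 0.6 × 90 × 0.2209 × 12 = 143.2 kips (longitudinal, 2 welds).
R_nwt = 0.6 × 90 × 0.2209 × 5.5 = 65.62 kips (transverse, base value).
(i) R_nwl + R_nwt = 208.8 kips; (ii) 0.85 R_nwl + 1.5 R_nwt = 220.1 kips.
R_n = max = 220.1 kips [governs: (ii)]; φR_n = 165.1 kips.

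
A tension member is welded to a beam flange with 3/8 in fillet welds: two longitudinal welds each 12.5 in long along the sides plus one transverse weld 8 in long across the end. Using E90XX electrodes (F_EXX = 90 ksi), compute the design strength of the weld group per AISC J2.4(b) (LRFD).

t_e = 0.707 × 0.375 = 0.2651 in.
R_nwl = 0.6 × 90 × 0.2651 × 25 = 357.9 kip (longitudinal, 2 welds).
R_nwt = 0.6 × 90 × 0.2651 × 8 = 114.5 kip (transverse, base value).
(i) R_nwl + R_nwt = 472.5 kip; (ii) 0.85 R_nwl + 1.5 R_nwt = 476 kip.
R_n = max = 476 kip [governs: (ii)]; φR_n = 357 kip.

φR_n ≈ 357 kip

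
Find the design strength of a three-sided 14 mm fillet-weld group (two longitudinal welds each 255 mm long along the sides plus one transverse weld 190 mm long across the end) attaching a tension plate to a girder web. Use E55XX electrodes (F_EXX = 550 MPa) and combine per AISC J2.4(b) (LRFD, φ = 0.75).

t_e = 0.707 × 14 = 9.898 mm.
R_nwl = 0.6 × 550 × 9.898 × 510 × 10⁻³ = 1666 kN (longitudinal, 2 welds).
R_nwt = 0.6 × 550 × 9.898 × 190 × 10⁻³ = 620.6 kN (transverse, base value).
(i) R_nwl + R_nwt = 2286 kN; (ii) 0.85 R_nwl + 1.5 R_nwt = 2347 kN.
R_n = max = 2347 kN [governs: (ii)]; φR_n = 1760 kN.

φR_n ≈ 1760 kN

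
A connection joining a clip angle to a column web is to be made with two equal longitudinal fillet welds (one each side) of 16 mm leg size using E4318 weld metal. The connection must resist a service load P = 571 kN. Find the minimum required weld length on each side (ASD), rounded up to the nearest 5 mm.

L = 200 mm on each side

E43XX → F_EXX = 430 MPa.
Throat t_e = 0.707 × 16 = 11.31 mm.
r_n/Ω = (0.6 × 430 × 11.31) / 2.0 = 1459 N/mm = 1.459 kN/mm.
L_req = P / (r_n/Ω) = 571 / 1.459 = 391.3 mm total.
Per side: 391.3 / 2 = 195.6 mm.
Round up → use L = 200 mm on each side.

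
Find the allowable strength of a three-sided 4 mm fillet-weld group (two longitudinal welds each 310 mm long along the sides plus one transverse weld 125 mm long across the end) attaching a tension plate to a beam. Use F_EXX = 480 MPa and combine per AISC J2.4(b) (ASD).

t_e = 0.707 × 4 = 2.828 mm.
R_nwl = 0.6 × 480 × 2.828 × 620 × 10⁻³ = 505 kN (longitudinal, 2 welds).
R_nwt = 0.6 × 480 × 2.828 × 125 × 10⁻³ = 101.8 kN (transverse, base value).
(i) R_nwl + R_nwt = 606.8 kN; (ii) 0.85 R_nwl + 1.5 R_nwt = 581.9 kN.
R_n = max = 606.8 kN [governs: (i)]; R_n/Ω = 303.4 kN.

R_n/Ω ≈ 303 kN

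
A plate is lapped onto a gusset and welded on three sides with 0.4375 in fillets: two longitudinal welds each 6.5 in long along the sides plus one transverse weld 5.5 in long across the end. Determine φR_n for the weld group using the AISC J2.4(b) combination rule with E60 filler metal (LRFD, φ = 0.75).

φR_n ≈ 161 kip

E60XX → F_EXX = 60 ksi.
t_e = 0.707 × 0.4375 = 0.3093 in.
R_nwl = 0.6 × 60 × 0.3093 × 13 = 144.8 kip (longitudinal, 2 welds).
R_nwt = 0.6 × 60 × 0.3093 × 5.5 = 61.24 kip (transverse, base value).
(i) R_nwl + R_nwt = 206 kip; (ii) 0.85 R_nwl + 1.5 R_nwt = 214.9 kip.
R_n = max = 214.9 kip [governs: (ii)]; φR_n = 161.2 kip.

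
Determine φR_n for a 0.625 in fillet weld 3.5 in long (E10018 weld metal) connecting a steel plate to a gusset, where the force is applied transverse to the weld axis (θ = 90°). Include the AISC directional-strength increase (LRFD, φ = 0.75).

φR_n ≈ 104 kips

E100XX → F_EXX = 100 ksi.
t_e = 0.707 × 0.625 = 0.4419 in; A_we = 0.4419 × 3.5 = 1.547 in².
Directional factor: 1.0 + 0.5 sin^1.5(90°) = 1.5.
F_nw = 0.6 × 100 × 1.5 = 90 ksi.
φR_n = 0.75 × 90 × 1.547 = 104.4 kips.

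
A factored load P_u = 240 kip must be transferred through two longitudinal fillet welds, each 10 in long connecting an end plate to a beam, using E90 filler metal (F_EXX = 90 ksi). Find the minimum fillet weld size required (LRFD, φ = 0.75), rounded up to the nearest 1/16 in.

w = 7/16 in

Total weld length L = 20 in.
Required throat t_e = P_u / (φ × 0.6 F_EXX × L) = 240 / (0.75 × 0.6 × 90 × 20) = 0.2963 in.
Required leg w = t_e / 0.707 = 0.4191 in → use 7/16 in.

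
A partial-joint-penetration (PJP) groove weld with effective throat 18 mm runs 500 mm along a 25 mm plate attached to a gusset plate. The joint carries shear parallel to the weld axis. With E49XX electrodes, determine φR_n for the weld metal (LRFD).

E49XX → F_EXX = 490 MPa.
Effective throat (given) t_e = 18 mm.
A_we = 18 × 500 = 9000 mm².
F_nw = 0.6 F_EXX = 294 MPa.
φR_n = 0.75 × 294 × 9000 × 10⁻³ = 1984 kN.

φR_n ≈ 1980 kN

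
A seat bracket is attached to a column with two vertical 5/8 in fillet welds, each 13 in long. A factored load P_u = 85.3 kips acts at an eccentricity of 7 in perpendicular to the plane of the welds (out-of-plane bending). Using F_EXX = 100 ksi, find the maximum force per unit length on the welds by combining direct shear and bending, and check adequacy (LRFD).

L_w = 2 × 13 = 26 in; section modulus (unit throat) S = 2 × L²/6 = 56.33 in².
Direct shear f_v = P/L_w = 85.3/26 = 3.281 kip/in.
Moment M = P × e = 85.3 × 7 = 597.1 kip·in; bending f_b = M/S = 10.6 kip/in.
f_max = √(f_v² + f_b²) = √(3.281² + 10.6²) = 11.1 kip/in.
φr_n = 0.75 × 0.6 × 100 × (0.707 × 0.625) = 19.88 kip/in → adequate.

f_max ≈ 11.1 kip/in; adequate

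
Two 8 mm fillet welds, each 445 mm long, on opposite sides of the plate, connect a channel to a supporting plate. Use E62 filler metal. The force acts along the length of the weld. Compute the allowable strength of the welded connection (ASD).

R_n/Ω ≈ 936 kN

E62XX → F_EXX = 620 MPa.
Effective throat t_e = 0.707 × 8 = 5.656 mm.
Total length L = 890 mm; A_we = 5.656 × 890 = 5034 mm².
F_nw = 0.6 F_EXX = 0.6 × 620 = 372 MPa.
R_n = 372 × 5034 × 10⁻³ = 1873 kN; R_n/Ω = 1873/2.0 = 936.3 kN.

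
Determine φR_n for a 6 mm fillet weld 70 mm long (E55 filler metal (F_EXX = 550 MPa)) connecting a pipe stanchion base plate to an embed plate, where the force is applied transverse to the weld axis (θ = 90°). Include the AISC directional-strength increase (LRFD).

φR_n ≈ 110 kN

t_e = 0.707 × 6 = 4.242 mm; A_we = 4.242 × 70 = 296.9 mm².
Directional factor: 1.0 + 0.5 sin^1.5(90°) = 1.5.
F_nw = 0.6 × 550 × 1.5 = 495 MPa.
φR_n = 0.75 × 495 × 296.9 × 10⁻³ = 110.2 kN.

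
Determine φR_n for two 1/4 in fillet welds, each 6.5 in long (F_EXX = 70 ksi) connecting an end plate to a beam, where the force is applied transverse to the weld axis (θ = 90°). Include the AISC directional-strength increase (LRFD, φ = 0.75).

φR_n ≈ 109 kips

t_e = 0.707 × 0.25 = 0.1767 in; A_we = 0.1767 × 13 = 2.298 in².
Directional factor: 1.0 + 0.5 sin^1.5(90°) = 1.5.
F_nw = 0.6 × 70 × 1.5 = 63 ksi.
φR_n = 0.75 × 63 × 2.298 = 108.6 kips.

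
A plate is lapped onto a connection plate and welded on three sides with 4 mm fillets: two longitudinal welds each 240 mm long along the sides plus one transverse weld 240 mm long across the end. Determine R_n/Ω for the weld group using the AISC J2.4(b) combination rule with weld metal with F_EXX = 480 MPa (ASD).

t_e = 0.707 × 4 = 2.828 mm.
R_nwl = 0.6 × 480 × 2.828 × 480 × 10⁻³ = 390.9 kN (longitudinal, 2 welds).
R_nwt = 0.6 × 480 × 2.828 × 240 × 10⁻³ = 195.5 kN (transverse, base value).
(i) R_nwl + R_nwt = 586.4 kN; (ii) 0.85 R_nwl + 1.5 R_nwt = 625.5 kN.
R_n = max = 625.5 kN [governs: (ii)]; R_n/Ω = 312.8 kN.

R_n/Ω ≈ 313 kN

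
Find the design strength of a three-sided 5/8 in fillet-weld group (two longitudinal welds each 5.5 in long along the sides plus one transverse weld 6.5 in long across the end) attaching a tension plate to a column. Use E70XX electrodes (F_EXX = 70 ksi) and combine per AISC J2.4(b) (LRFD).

φR_n ≈ 266 kip

t_e = 0.707 × 0.625 = 0.4419 in.
R_nwl = 0.6 × 70 × 0.4419 × 11 = 204.1 kip (longitudinal, 2 welds).
R_nwt = 0.6 × 70 × 0.4419 × 6.5 = 120.6 kip (transverse, base value).
(i) R_nwl + R_nwt = 324.8 kip; (ii) 0.85 R_nwl + 1.5 R_nwt = 354.5 kip.
R_n = max = 354.5 kip [governs: (ii)]; φR_n = 265.9 kip.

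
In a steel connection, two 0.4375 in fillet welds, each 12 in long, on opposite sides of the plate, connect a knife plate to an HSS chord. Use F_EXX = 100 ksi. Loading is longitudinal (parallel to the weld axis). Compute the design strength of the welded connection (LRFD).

φR_n ≈ 334 kips

Effective throat t_e = 0.707 × 0.4375 = 0.3093 in.
Total length L = 24 in; A_we = 0.3093 × 24 = 7.423 in².
F_nw = 0.6 F_EXX = 0.6 × 100 = 60 ksi.
φR_n = 0.75 × 60 × 7.423 = 334.1 kips.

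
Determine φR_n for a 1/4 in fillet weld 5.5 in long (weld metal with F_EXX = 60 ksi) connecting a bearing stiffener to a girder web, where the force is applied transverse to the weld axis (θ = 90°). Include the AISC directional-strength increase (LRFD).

φR_n ≈ 39.4 kips

t_e = 0.707 × 0.25 = 0.1767 in; A_we = 0.1767 × 5.5 = 0.9721 in².
Directional factor: 1.0 + 0.5 sin^1.5(90°) = 1.5.
F_nw = 0.6 × 60 × 1.5 = 54 ksi.
φR_n = 0.75 × 54 × 0.9721 = 39.37 kips.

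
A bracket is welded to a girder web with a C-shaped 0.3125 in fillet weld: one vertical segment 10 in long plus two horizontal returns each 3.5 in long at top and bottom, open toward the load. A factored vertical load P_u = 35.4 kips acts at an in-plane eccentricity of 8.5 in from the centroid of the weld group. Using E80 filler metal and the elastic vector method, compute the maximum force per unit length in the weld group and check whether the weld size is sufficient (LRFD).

f_max ≈ 7.43 kip/in; adequate

E80XX → F_EXX = 80 ksi.
Total weld length L_w = 17 in. Treat welds as unit-width lines.
Centroid: x̄ = 2×3.5×1.75 / 17 = 0.7206 in from the vertical weld.
Polar moment about centroid: J = I_x + I_y = [10³/12 + 2×3.5×5²] + [10×0.7206² + 2(3.5³/12 + 3.5×1.029²)] = 278.1 in³.
Direct shear f_v = P/L_w = 35.4 / 17 = 2.082 kip/in (vertical).
Torsion M = P·e = 35.4 × 8.5 = 300.9 kip·in.
Critical point at (x, y) = (2.779, 5) from centroid. f_tx = M·y/J = 5.41 kip/in; f_ty = M·x/J = 3.007 kip/in.
Resultant f_max = √[f_tx² + (f_v + f_ty)²] = √[5.41² + (2.082 + 3.007)²] = 7.428 kip/in.
Capacity per unit length: φr_n = 0.75 × 0.6 × 80 × (0.707 × 0.3125) = 7.954 kip/in.
7.428 ≤ 7.954 → adequate.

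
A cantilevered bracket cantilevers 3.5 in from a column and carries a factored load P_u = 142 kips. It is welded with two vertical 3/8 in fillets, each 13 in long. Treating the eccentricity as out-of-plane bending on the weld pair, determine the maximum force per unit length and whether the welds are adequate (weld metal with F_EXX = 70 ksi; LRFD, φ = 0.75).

f_max ≈ 10.4 kip/in; NOT adequate

L_w = 2 × 13 = 26 in; section modulus (unit throat) S = 2 × L²/6 = 56.33 in².
Direct shear f_v = P/L_w = 142/26 = 5.462 kip/in.
Moment M = P × e = 142 × 3.5 = 497 kip·in; bending f_b = M/S = 8.822 kip/in.
f_max = √(f_v² + f_b²) = √(5.462² + 8.822²) = 10.38 kip/in.
φr_n = 0.75 × 0.6 × 70 × (0.707 × 0.375) = 8.351 kip/in → NOT adequate.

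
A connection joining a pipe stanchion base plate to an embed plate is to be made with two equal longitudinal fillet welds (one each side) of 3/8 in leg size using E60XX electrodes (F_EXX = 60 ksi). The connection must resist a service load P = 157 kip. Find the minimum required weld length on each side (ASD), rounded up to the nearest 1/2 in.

Throat t_e = 0.707 × 0.375 = 0.2651 in.
r_n/Ω = (0.6 × 60 × 0.2651) / 2.0 = 4.772 kip/in.
L_req = P / (r_n/Ω) = 157 / 4.772 = 32.9 in total.
Per side: 32.9 / 2 = 16.45 in.
Round up → use L = 16.5 in on each side.

L = 16.5 in on each side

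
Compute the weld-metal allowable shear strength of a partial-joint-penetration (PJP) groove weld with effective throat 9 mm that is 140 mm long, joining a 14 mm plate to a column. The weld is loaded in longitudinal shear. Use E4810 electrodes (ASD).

R_n/Ω ≈ 181 kN

E48XX → F_EXX = 480 MPa.
Effective throat (given) t_e = 9 mm.
A_we = 9 × 140 = 1260 mm².
F_nw = 0.6 F_EXX = 288 MPa.
R_n/Ω = (288 × 1260) / 2.0 × 10⁻³ = 181.4 kN.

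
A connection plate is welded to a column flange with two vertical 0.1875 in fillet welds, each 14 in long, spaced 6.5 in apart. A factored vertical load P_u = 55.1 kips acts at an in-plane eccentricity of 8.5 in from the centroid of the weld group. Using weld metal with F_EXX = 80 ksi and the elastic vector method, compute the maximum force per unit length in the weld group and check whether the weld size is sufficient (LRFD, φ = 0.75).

Total weld length L_w = 28 in. Treat welds as unit-width lines.
Polar moment about centroid: J = 2[d³/12 + d(b/2)²] = 2[14³/12 + 14×3.25²] = 753.1 in³.
Direct shear f_v = P/L_w = 55.1 / 28 = 1.968 kip/in (vertical).
Torsion M = P·e = 55.1 × 8.5 = 468.35 kip·in.
Critical point at (x, y) = (3.25, 7) from centroid. f_tx = M·y/J = 4.353 kip/in; f_ty = M·x/J = 2.021 kip/in.
Resultant f_max = √[f_tx² + (f_v + f_ty)²] = √[4.353² + (1.968 + 2.021)²] = 5.905 kip/in.
Capacity per unit length: φr_n = 0.75 × 0.6 × 80 × (0.707 × 0.1875) = 4.772 kip/in.
5.905 > 4.772 → NOT adequate.

f_max ≈ 5.9 kip/in; NOT adequate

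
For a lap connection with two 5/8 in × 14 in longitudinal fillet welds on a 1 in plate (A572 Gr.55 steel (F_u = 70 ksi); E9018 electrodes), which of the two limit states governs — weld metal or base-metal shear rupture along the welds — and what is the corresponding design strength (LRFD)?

E90XX → F_EXX = 90 ksi.
t_e = 0.707 × 0.625 = 0.4419 in; L = 28 in.
Weld metal: φR_n = 0.75 × 0.6 × 90 × 0.4419 × 28 = 501.1 kip.
Base metal (shear rupture): φR_n = 0.75 × 0.6 × 70 × 1 × 28 = 882 kip.
Governing: weld metal.

φR_n ≈ 501 kip (weld metal governs)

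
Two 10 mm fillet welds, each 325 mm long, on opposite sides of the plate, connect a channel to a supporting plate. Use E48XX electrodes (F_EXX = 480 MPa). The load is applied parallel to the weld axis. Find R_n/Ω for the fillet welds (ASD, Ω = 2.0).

R_n/Ω ≈ 662 kN

Effective throat t_e = 0.707 × 10 = 7.07 mm.
Total length L = 650 mm; A_we = 7.07 × 650 = 4596 mm².
F_nw = 0.6 F_EXX = 0.6 × 480 = 288 MPa.
R_n = 288 × 4596 × 10⁻³ = 1324 kN; R_n/Ω = 1324/2.0 = 661.8 kN.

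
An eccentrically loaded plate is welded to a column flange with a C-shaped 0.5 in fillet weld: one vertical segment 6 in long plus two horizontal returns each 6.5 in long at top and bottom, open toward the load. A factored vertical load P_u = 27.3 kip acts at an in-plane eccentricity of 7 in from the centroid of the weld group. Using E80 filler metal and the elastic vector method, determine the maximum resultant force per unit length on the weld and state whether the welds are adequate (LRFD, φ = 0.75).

E80XX → F_EXX = 80 ksi.
Total weld length L_w = 19 in. Treat welds as unit-width lines.
Centroid: x̄ = 2×6.5×3.25 / 19 = 2.224 in from the vertical weld.
Polar moment about centroid: J = I_x + I_y = [6³/12 + 2×6.5×3²] + [6×2.224² + 2(6.5³/12 + 6.5×1.026²)] = 224.1 in³.
Direct shear f_v = P/L_w = 27.3 / 19 = 1.437 kip/in (vertical).
Torsion M = P·e = 27.3 × 7 = 191.1 kip·in.
Critical point at (x, y) = (4.276, 3) from centroid. f_tx = M·y/J = 2.558 kip/in; f_ty = M·x/J = 3.646 kip/in.
Resultant f_max = √[f_tx² + (f_v + f_ty)²] = √[2.558² + (1.437 + 3.646)²] = 5.69 kip/in.
Capacity per unit length: φr_n = 0.75 × 0.6 × 80 × (0.707 × 0.5) = 12.73 kip/in.
5.69 ≤ 12.73 → adequate.

f_max ≈ 5.69 kip/in; adequate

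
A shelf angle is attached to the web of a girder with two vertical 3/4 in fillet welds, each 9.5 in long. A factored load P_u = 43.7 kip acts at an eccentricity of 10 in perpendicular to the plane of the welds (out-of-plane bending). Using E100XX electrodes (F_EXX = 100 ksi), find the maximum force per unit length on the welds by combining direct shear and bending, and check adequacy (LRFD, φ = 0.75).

f_max ≈ 14.7 kip/in; adequate

L_w = 2 × 9.5 = 19 in; section modulus (unit throat) S = 2 × L²/6 = 30.08 in².
Direct shear f_v = P/L_w = 43.7/19 = 2.3 kip/in.
Moment M = P × e = 43.7 × 10 = 437 kip·in; bending f_b = M/S = 14.53 kip/in.
f_max = √(f_v² + f_b²) = √(2.3² + 14.53²) = 14.71 kip/in.
φr_n = 0.75 × 0.6 × 100 × (0.707 × 0.75) = 23.86 kip/in → adequate.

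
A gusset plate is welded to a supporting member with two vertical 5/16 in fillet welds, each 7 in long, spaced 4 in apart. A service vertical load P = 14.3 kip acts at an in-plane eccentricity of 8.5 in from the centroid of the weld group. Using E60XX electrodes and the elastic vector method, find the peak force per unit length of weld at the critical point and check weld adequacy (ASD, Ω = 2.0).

f_max ≈ 4.92 kip/in; NOT adequate

E60XX → F_EXX = 60 ksi.
Total weld length L_w = 14 in. Treat welds as unit-width lines.
Polar moment about centroid: J = 2[d³/12 + d(b/2)²] = 2[7³/12 + 7×2²] = 113.2 in³.
Direct shear f_v = P/L_w = 14.3 / 14 = 1.021 kip/in (vertical).
Torsion M = P·e = 14.3 × 8.5 = 121.55 kip·in.
Critical point at (x, y) = (2, 3.5) from centroid. f_tx = M·y/J = 3.759 kip/in; f_ty = M·x/J = 2.148 kip/in.
Resultant f_max = √[f_tx² + (f_v + f_ty)²] = √[3.759² + (1.021 + 2.148)²] = 4.917 kip/in.
Capacity per unit length: r_n/Ω = (1/2.0) × 0.6 × 60 × (0.707 × 0.3125) = 3.977 kip/in.
4.917 > 3.977 → NOT adequate.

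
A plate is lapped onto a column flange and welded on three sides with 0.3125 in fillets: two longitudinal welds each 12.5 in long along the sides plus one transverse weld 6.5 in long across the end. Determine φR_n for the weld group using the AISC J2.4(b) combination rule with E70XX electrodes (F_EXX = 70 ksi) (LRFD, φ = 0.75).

φR_n ≈ 219 kip

t_e = 0.707 × 0.3125 = 0.2209 in.
R_nwl = 0.6 × 70 × 0.2209 × 25 = 232 kip (longitudinal, 2 welds).
R_nwt = 0.6 × 70 × 0.2209 × 6.5 = 60.32 kip (transverse, base value).
(i) R_nwl + R_nwt = 292.3 kip; (ii) 0.85 R_nwl + 1.5 R_nwt = 287.7 kip.
R_n = max = 292.3 kip [governs: (i)]; φR_n = 219.2 kip.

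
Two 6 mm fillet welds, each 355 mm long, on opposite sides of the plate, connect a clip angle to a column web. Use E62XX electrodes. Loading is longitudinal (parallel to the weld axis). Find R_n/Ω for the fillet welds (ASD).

E62XX → F_EXX = 620 MPa.
Effective throat t_e = 0.707 × 6 = 4.242 mm.
Total length L = 710 mm; A_we = 4.242 × 710 = 3012 mm².
F_nw = 0.6 F_EXX = 0.6 × 620 = 372 MPa.
R_n = 372 × 3012 × 10⁻³ = 1120 kN; R_n/Ω = 1120/2.0 = 560.2 kN.

R_n/Ω ≈ 560 kN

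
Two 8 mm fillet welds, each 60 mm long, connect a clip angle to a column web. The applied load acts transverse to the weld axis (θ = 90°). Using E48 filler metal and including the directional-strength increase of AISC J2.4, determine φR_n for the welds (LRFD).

E48XX → F_EXX = 480 MPa.
t_e = 0.707 × 8 = 5.656 mm; A_we = 5.656 × 120 = 678.7 mm².
Directional factor: 1.0 + 0.5 sin^1.5(90°) = 1.5.
F_nw = 0.6 × 480 × 1.5 = 432 MPa.
φR_n = 0.75 × 432 × 678.7 × 10⁻³ = 219.9 kN.

φR_n ≈ 220 kN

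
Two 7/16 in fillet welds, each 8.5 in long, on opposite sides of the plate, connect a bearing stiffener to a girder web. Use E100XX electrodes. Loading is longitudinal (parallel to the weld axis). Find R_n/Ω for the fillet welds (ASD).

E100XX → F_EXX = 100 ksi.
Effective throat t_e = 0.707 × 0.4375 = 0.3093 in.
Total length L = 17 in; A_we = 0.3093 × 17 = 5.258 in².
F_nw = 0.6 F_EXX = 0.6 × 100 = 60 ksi.
R_n = 60 × 5.258 = 315.5 kips; R_n/Ω = 315.5/2.0 = 157.7 kips.

R_n/Ω ≈ 158 kips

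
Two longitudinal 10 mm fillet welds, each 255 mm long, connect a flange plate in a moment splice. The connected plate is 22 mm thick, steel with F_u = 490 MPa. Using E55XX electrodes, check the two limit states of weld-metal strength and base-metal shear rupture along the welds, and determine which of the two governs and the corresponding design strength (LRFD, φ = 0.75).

E55XX → F_EXX = 550 MPa.
t_e = 0.707 × 10 = 7.07 mm; L = 510 mm.
Weld metal: φR_n = 0.75 × 0.6 × 550 × 7.07 × 510 × 10⁻³ = 892.4 kN.
Base metal (shear rupture): φR_n = 0.75 × 0.6 × 490 × 22 × 510 × 10⁻³ = 2474 kN.
Governing: weld metal.

φR_n ≈ 892 kN (weld metal governs)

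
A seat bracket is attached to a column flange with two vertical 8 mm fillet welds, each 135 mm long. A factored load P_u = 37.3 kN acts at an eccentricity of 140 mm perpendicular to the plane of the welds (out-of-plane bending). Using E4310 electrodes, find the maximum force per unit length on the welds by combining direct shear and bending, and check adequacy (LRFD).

E43XX → F_EXX = 430 MPa.
L_w = 2 × 135 = 270 mm; section modulus (unit throat) S = 2 × L²/6 = 6075 mm².
Direct shear f_v = P/L_w = 37.3×10³/270 = 138.1 N/mm.
Moment M = P × e = 37.3×10³ × 140 = 5222000 N·mm; bending f_b = M/S = 859.6 N/mm.
f_max = √(f_v² + f_b²) = √(138.1² + 859.6²) = 870.6 N/mm.
φr_n = 0.75 × 0.6 × 430 × (0.707 × 8) = 1094 N/mm → adequate.

f_max ≈ 871 N/mm; adequate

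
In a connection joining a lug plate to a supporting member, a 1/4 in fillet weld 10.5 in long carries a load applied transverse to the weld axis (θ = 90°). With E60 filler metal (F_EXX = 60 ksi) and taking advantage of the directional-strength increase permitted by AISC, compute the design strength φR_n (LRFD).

φR_n ≈ 75.2 kip

t_e = 0.707 × 0.25 = 0.1767 in; A_we = 0.1767 × 10.5 = 1.856 in².
Directional factor: 1.0 + 0.5 sin^1.5(90°) = 1.5.
F_nw = 0.6 × 60 × 1.5 = 54 ksi.
φR_n = 0.75 × 54 × 1.856 = 75.16 kip.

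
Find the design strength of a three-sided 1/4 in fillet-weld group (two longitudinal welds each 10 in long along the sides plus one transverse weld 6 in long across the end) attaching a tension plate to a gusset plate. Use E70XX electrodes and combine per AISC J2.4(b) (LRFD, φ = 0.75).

φR_n ≈ 145 kips

E70XX → F_EXX = 70 ksi.
t_e = 0.707 × 0.25 = 0.1767 in.
R_nwl = 0.6 × 70 × 0.1767 × 20 = 148.5 kips (longitudinal, 2 welds).
R_nwt = 0.6 × 70 × 0.1767 × 6 = 44.54 kips (transverse, base value).
(i) R_nwl + R_nwt = 193 kips; (ii) 0.85 R_nwl + 1.5 R_nwt = 193 kips.
R_n = max = 193 kips [governs: (ii)]; φR_n = 144.8 kips.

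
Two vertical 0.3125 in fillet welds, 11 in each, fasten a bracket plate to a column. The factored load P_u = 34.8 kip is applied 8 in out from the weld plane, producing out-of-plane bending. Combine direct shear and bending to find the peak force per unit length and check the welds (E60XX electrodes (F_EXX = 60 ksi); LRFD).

f_max ≈ 7.08 kip/in; NOT adequate

L_w = 2 × 11 = 22 in; section modulus (unit throat) S = 2 × L²/6 = 40.33 in².
Direct shear f_v = P/L_w = 34.8/22 = 1.582 kip/in.
Moment M = P × e = 34.8 × 8 = 278.4 kip·in; bending f_b = M/S = 6.902 kip/in.
f_max = √(f_v² + f_b²) = √(1.582² + 6.902²) = 7.081 kip/in.
φr_n = 0.75 × 0.6 × 60 × (0.707 × 0.3125) = 5.965 kip/in → NOT adequate.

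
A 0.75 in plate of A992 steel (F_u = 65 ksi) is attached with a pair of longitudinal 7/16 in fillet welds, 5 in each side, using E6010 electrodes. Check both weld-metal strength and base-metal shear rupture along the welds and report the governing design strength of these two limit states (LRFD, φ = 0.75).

φR_n ≈ 83.5 kip (weld metal governs)

E60XX → F_EXX = 60 ksi.
t_e = 0.707 × 0.4375 = 0.3093 in; L = 10 in.
Weld metal: φR_n = 0.75 × 0.6 × 60 × 0.3093 × 10 = 83.51 kip.
Base metal (shear rupture): φR_n = 0.75 × 0.6 × 65 × 0.75 × 10 = 219.4 kip.
Governing: weld metal.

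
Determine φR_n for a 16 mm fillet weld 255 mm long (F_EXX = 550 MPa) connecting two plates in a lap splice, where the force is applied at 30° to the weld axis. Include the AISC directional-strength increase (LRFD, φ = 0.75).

t_e = 0.707 × 16 = 11.31 mm; A_we = 11.31 × 255 = 2885 mm².
Directional factor: 1.0 + 0.5 sin^1.5(30°) = 1.177.
F_nw = 0.6 × 550 × 1.177 = 388.3 MPa.
φR_n = 0.75 × 388.3 × 2885 × 10⁻³ = 840.1 kN.

φR_n ≈ 840 kN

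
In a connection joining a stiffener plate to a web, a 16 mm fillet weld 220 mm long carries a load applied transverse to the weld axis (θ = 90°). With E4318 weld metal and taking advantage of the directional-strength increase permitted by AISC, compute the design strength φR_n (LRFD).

E43XX → F_EXX = 430 MPa.
t_e = 0.707 × 16 = 11.31 mm; A_we = 11.31 × 220 = 2489 mm².
Directional factor: 1.0 + 0.5 sin^1.5(90°) = 1.5.
F_nw = 0.6 × 430 × 1.5 = 387 MPa.
φR_n = 0.75 × 387 × 2489 × 10⁻³ = 722.3 kN.

φR_n ≈ 722 kN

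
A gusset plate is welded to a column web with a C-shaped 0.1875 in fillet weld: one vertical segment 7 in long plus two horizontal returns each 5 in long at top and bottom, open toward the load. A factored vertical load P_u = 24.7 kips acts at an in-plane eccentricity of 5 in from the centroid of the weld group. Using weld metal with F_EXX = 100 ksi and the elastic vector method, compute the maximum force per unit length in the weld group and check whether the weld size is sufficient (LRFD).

f_max ≈ 4.26 kip/in; adequate

Total weld length L_w = 17 in. Treat welds as unit-width lines.
Centroid: x̄ = 2×5×2.5 / 17 = 1.471 in from the vertical weld.
Polar moment about centroid: J = I_x + I_y = [7³/12 + 2×5×3.5²] + [7×1.471² + 2(5³/12 + 5×1.029²)] = 197.7 in³.
Direct shear f_v = P/L_w = 24.7 / 17 = 1.453 kip/in (vertical).
Torsion M = P·e = 24.7 × 5 = 123.5 kip·in.
Critical point at (x, y) = (3.529, 3.5) from centroid. f_tx = M·y/J = 2.187 kip/in; f_ty = M·x/J = 2.205 kip/in.
Resultant f_max = √[f_tx² + (f_v + f_ty)²] = √[2.187² + (1.453 + 2.205)²] = 4.262 kip/in.
Capacity per unit length: φr_n = 0.75 × 0.6 × 100 × (0.707 × 0.1875) = 5.965 kip/in.
4.262 ≤ 5.965 → adequate.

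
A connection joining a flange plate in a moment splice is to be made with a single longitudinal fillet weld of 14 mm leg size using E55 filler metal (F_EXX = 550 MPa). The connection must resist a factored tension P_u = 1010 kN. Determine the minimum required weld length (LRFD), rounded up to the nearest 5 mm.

Throat t_e = 0.707 × 14 = 9.898 mm.
φr_n = 0.75 × 0.6 × 550 × 9.898 × 10⁻³ = 2.45 kN/mm.
L_req = P_u / φr_n = 1010 / 2.45 = 412.3 mm total.
Round up → use L = 415 mm.

L = 415 mm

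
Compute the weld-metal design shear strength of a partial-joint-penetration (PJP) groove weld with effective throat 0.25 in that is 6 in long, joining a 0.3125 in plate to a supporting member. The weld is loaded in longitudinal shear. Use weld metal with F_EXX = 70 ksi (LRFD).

φR_n ≈ 47.2 kips

Effective throat (given) t_e = 0.25 in.
A_we = 0.25 × 6 = 1.5 in².
F_nw = 0.6 F_EXX = 42 ksi.
φR_n = 0.75 × 42 × 1.5 = 47.25 kips.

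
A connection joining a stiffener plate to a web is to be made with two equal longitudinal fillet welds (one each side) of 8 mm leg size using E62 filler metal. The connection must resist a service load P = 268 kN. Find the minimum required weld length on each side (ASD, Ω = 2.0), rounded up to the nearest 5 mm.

E62XX → F_EXX = 620 MPa.
Throat t_e = 0.707 × 8 = 5.656 mm.
r_n/Ω = (0.6 × 620 × 5.656) / 2.0 = 1052 N/mm = 1.052 kN/mm.
L_req = P / (r_n/Ω) = 268 / 1.052 = 254.7 mm total.
Per side: 254.7 / 2 = 127.4 mm.
Round up → use L = 130 mm on each side.

L = 130 mm on each side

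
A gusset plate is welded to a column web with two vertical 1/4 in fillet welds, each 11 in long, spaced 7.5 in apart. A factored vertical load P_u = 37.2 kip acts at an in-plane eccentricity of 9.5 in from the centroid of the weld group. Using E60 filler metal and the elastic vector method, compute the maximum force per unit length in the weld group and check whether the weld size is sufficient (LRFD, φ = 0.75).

E60XX → F_EXX = 60 ksi.
Total weld length L_w = 22 in. Treat welds as unit-width lines.
Polar moment about centroid: J = 2[d³/12 + d(b/2)²] = 2[11³/12 + 11×3.75²] = 531.2 in³.
Direct shear f_v = P/L_w = 37.2 / 22 = 1.691 kip/in (vertical).
Torsion M = P·e = 37.2 × 9.5 = 353.4 kip·in.
Critical point at (x, y) = (3.75, 5.5) from centroid. f_tx = M·y/J = 3.659 kip/in; f_ty = M·x/J = 2.495 kip/in.
Resultant f_max = √[f_tx² + (f_v + f_ty)²] = √[3.659² + (1.691 + 2.495)²] = 5.56 kip/in.
Capacity per unit length: φr_n = 0.75 × 0.6 × 60 × (0.707 × 0.25) = 4.772 kip/in.
5.56 > 4.772 → NOT adequate.

f_max ≈ 5.56 kip/in; NOT adequate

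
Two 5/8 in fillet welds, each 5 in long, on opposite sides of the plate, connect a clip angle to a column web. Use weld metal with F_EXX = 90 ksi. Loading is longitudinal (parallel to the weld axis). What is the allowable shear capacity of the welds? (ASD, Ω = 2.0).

R_n/Ω ≈ 119 kip

Effective throat t_e = 0.707 × 0.625 = 0.4419 in.
Total length L = 10 in; A_we = 0.4419 × 10 = 4.419 in².
F_nw = 0.6 F_EXX = 0.6 × 90 = 54 ksi.
R_n = 54 × 4.419 = 238.6 kip; R_n/Ω = 238.6/2.0 = 119.3 kip.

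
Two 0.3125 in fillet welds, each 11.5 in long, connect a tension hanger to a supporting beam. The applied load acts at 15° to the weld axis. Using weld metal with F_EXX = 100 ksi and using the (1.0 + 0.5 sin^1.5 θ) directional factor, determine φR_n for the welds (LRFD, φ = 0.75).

t_e = 0.707 × 0.3125 = 0.2209 in; A_we = 0.2209 × 23 = 5.082 in².
Directional factor: 1.0 + 0.5 sin^1.5(15°) = 1.066.
F_nw = 0.6 × 100 × 1.066 = 63.95 ksi.
φR_n = 0.75 × 63.95 × 5.082 = 243.7 kip.

φR_n ≈ 244 kip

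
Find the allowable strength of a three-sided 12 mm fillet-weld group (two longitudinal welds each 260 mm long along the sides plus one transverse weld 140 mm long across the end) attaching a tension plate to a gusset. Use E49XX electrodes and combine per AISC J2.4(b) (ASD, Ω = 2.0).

E49XX → F_EXX = 490 MPa.
t_e = 0.707 × 12 = 8.484 mm.
R_nwl = 0.6 × 490 × 8.484 × 520 × 10⁻³ = 1297 kN (longitudinal, 2 welds).
R_nwt = 0.6 × 490 × 8.484 × 140 × 10⁻³ = 349.2 kN (transverse, base value).
(i) R_nwl + R_nwt = 1646 kN; (ii) 0.85 R_nwl + 1.5 R_nwt = 1626 kN.
R_n = max = 1646 kN [governs: (i)]; R_n/Ω = 823.1 kN.

R_n/Ω ≈ 823 kN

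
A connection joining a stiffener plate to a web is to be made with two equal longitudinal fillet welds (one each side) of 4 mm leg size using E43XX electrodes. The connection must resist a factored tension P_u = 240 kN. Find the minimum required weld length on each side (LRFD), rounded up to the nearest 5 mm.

L = 220 mm on each side

E43XX → F_EXX = 430 MPa.
Throat t_e = 0.707 × 4 = 2.828 mm.
φr_n = 0.75 × 0.6 × 430 × 2.828 × 10⁻³ = 0.5472 kN/mm.
L_req = P_u / φr_n = 240 / 0.5472 = 438.6 mm total.
Per side: 438.6 / 2 = 219.3 mm.
Round up → use L = 220 mm on each side.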